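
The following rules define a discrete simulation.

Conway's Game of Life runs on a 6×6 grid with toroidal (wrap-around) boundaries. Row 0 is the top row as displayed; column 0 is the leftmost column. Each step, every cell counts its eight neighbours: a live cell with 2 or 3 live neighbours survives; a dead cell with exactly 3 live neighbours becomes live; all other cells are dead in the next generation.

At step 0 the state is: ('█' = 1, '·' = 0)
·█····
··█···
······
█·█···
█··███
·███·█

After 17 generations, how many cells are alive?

step 0: ·█····
··█···
······
█·█···
█··███
·███·█
step 1: ██·█··
······
·█····
██·██·
······
·█·█·█
step 2: ██··█·
███···
███···
███···
·█·█·█
·█··█·
step 3: ···█··
···█··
···█·█
···█·█
···███
·█·██·
step 4: ···█··
··██··
··██··
█·██·█
█····█
·····█
step 5: ··███·
····█·
······
█·██·█
·█····
█···██
step 6: ······
····█·
···███
███···
·███··
███·██
step 7: ██·██·
···███
██████
█····█
····█·
█···██
step 8: ·██···
······
·██···
··█···
····█·
██····
step 9: ███···
······
·██···
·███··
·█····
███···
step 10: █·█···
█·····
·█·█··
█··█··
···█··
······
step 11: ·█····
█·█···
███···
···██·
······
······
step 12: ·█····
█·█···
█·█··█
·███··
······
······
step 13: ·█····
█·█··█
█····█
████··
··█···
······
step 14: ██····
·····█
···██·
█·██·█
··██··
······
step 15: █·····
█···██
█·██··
·█···█
·████·
·██···
step 16: █·····
█··██·
··██··
·····█
···██·
█·····
step 17: ██····
·█████
··██·█
··█···
····██
·····█

14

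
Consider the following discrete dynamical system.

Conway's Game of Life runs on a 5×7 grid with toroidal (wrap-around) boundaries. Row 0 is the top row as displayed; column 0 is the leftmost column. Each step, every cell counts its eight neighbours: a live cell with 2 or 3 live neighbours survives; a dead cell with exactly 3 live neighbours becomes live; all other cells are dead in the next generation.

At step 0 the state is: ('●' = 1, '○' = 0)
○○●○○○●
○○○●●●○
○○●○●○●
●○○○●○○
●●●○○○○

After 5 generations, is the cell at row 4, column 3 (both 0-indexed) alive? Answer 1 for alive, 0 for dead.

0

k=0  ○○●○○○●
○○○●●●○
○○●○●○●
●○○○●○○
●●●○○○○
k=1  ●○●○●●●
○○●○●○●
○○○○○○●
●○●○○●●
●○●●○○●
k=2  ○○●○●○○
○●○○●○○
○●○●○○○
○○●●○●○
○○●○○○○
k=3  ○●●○○○○
○●○○●○○
○●○●○○○
○●○●●○○
○●●○●○○
k=4  ●○○○○○○
●●○●○○○
●●○●○○○
●●○○●○○
●○○○●○○
k=5  ●○○○○○●
○○○○○○●
○○○●●○●
○○●●●○●
●○○○○○●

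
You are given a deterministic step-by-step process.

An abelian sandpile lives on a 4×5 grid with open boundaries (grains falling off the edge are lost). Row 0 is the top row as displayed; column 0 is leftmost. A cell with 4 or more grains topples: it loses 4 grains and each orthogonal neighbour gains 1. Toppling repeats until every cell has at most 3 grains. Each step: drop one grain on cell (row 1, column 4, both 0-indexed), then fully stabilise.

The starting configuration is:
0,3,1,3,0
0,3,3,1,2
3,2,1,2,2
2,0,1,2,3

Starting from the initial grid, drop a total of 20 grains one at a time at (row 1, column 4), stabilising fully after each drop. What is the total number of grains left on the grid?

38

step 0: 0,3,1,3,0
0,3,3,1,2
3,2,1,2,2
2,0,1,2,3
step 1: 0,3,1,3,0
0,3,3,1,3
3,2,1,2,2
2,0,1,2,3
step 2: 0,3,1,3,1
0,3,3,2,0
3,2,1,2,3
2,0,1,2,3
step 3: 0,3,1,3,1
0,3,3,2,1
3,2,1,2,3
2,0,1,2,3
step 4: 0,3,1,3,1
0,3,3,2,2
3,2,1,2,3
2,0,1,2,3
step 5: 0,3,1,3,1
0,3,3,2,3
3,2,1,2,3
2,0,1,2,3
step 6: 0,3,1,3,2
0,3,3,3,1
3,2,1,3,1
2,0,1,3,0
step 7: 0,3,1,3,2
0,3,3,3,2
3,2,1,3,1
2,0,1,3,0
step 8: 0,3,1,3,2
0,3,3,3,3
3,2,1,3,1
2,0,1,3,0
step 9: 1,1,0,2,0
1,1,2,3,2
3,3,3,1,3
2,0,2,0,1
step 10: 1,1,0,2,0
1,1,2,3,3
3,3,3,1,3
2,0,2,0,1
step 11: 1,1,0,3,1
1,1,3,0,2
3,3,3,3,0
2,0,2,0,2
step 12: 1,1,0,3,1
1,1,3,0,3
3,3,3,3,0
2,0,2,0,2
step 13: 1,1,0,3,2
1,1,3,1,0
3,3,3,3,1
2,0,2,0,2
step 14: 1,1,0,3,2
1,1,3,1,1
3,3,3,3,1
2,0,2,0,2
step 15: 1,1,0,3,2
1,1,3,1,2
3,3,3,3,1
2,0,2,0,2
step 16: 1,1,0,3,2
1,1,3,1,3
3,3,3,3,1
2,0,2,0,2
step 17: 1,1,0,3,3
1,1,3,2,0
3,3,3,3,2
2,0,2,0,2
step 18: 1,1,0,3,3
1,1,3,2,1
3,3,3,3,2
2,0,2,0,2
step 19: 1,1,0,3,3
1,1,3,2,2
3,3,3,3,2
2,0,2,0,2
step 20: 1,1,0,3,3
1,1,3,2,3
3,3,3,3,2
2,0,2,0,2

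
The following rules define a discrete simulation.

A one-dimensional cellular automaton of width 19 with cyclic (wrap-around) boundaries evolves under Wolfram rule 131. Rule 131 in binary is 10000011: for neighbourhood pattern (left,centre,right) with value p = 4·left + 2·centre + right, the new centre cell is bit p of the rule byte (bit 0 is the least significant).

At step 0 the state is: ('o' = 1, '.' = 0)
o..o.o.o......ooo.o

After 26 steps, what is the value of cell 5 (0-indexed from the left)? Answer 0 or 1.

[0] o..o.o.o......ooo.o
[1] ..o......ooooo.o...
[2] oo..ooooo.ooo....oo
[3] o..o.ooo...o..ooo.o
[4] ..o...o..oo..o.o...
[5] oo..oo..o...o....oo
[6] o..o...o..oo..ooo.o
[7] ..o..oo..o...o.o...
[8] oo..o...o..oo....oo
[9] o..o..oo..o...ooo.o
[10] ..o..o...o..oo.o...
[11] oo..o..oo..o.....oo
[12] o..o..o...o..oooo.o
[13] ..o..o..oo..o.oo...
[14] oo..o..o...o.....oo
[15] o..o..o..oo..oooo.o
[16] ..o..o..o...o.oo...
[17] oo..o..o..oo.....oo
[18] o..o..o..o...oooo.o
[19] ..o..o..o..oo.oo...
[20] oo..o..o..o......oo
[21] o..o..o..o..ooooo.o
[22] ..o..o..o..o.ooo...
[23] oo..o..o..o...o..oo
[24] o..o..o..o..oo..o.o
[25] ..o..o..o..o...o...
[26] oo..o..o..o..oo..oo

0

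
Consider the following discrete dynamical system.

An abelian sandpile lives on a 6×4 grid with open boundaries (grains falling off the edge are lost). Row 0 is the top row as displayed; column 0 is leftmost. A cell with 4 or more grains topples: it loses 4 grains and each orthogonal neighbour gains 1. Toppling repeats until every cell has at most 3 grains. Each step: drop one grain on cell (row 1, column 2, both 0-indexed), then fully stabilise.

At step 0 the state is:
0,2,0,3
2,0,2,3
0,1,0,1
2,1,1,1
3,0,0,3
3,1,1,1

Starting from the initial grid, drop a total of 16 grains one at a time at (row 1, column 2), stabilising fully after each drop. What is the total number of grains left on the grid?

40

gen 0: 0,2,0,3
2,0,2,3
0,1,0,1
2,1,1,1
3,0,0,3
3,1,1,1
gen 1: 0,2,0,3
2,0,3,3
0,1,0,1
2,1,1,1
3,0,0,3
3,1,1,1
gen 2: 0,2,2,0
2,1,1,1
0,1,1,2
2,1,1,1
3,0,0,3
3,1,1,1
gen 3: 0,2,2,0
2,1,2,1
0,1,1,2
2,1,1,1
3,0,0,3
3,1,1,1
gen 4: 0,2,2,0
2,1,3,1
0,1,1,2
2,1,1,1
3,0,0,3
3,1,1,1
gen 5: 0,2,3,0
2,2,0,2
0,1,2,2
2,1,1,1
3,0,0,3
3,1,1,1
gen 6: 0,2,3,0
2,2,1,2
0,1,2,2
2,1,1,1
3,0,0,3
3,1,1,1
gen 7: 0,2,3,0
2,2,2,2
0,1,2,2
2,1,1,1
3,0,0,3
3,1,1,1
gen 8: 0,2,3,0
2,2,3,2
0,1,2,2
2,1,1,1
3,0,0,3
3,1,1,1
gen 9: 0,3,0,1
2,3,1,3
0,1,3,2
2,1,1,1
3,0,0,3
3,1,1,1
gen 10: 0,3,0,1
2,3,2,3
0,1,3,2
2,1,1,1
3,0,0,3
3,1,1,1
gen 11: 0,3,0,1
2,3,3,3
0,1,3,2
2,1,1,1
3,0,0,3
3,1,1,1
gen 12: 1,0,2,2
3,1,3,1
0,3,1,0
2,1,2,2
3,0,0,3
3,1,1,1
gen 13: 1,0,3,2
3,2,0,2
0,3,2,0
2,1,2,2
3,0,0,3
3,1,1,1
gen 14: 1,0,3,2
3,2,1,2
0,3,2,0
2,1,2,2
3,0,0,3
3,1,1,1
gen 15: 1,0,3,2
3,2,2,2
0,3,2,0
2,1,2,2
3,0,0,3
3,1,1,1
gen 16: 1,0,3,2
3,2,3,2
0,3,2,0
2,1,2,2
3,0,0,3
3,1,1,1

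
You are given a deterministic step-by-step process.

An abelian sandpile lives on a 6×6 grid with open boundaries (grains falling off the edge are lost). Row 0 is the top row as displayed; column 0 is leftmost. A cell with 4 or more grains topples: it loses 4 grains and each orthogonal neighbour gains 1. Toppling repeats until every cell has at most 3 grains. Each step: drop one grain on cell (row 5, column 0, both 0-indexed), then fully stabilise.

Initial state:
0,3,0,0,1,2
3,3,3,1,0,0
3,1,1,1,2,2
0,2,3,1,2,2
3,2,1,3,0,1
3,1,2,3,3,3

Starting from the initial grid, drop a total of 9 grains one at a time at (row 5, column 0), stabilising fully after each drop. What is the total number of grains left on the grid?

62

k=0  0,3,0,0,1,2
3,3,3,1,0,0
3,1,1,1,2,2
0,2,3,1,2,2
3,2,1,3,0,1
3,1,2,3,3,3
k=1  0,3,0,0,1,2
3,3,3,1,0,0
3,1,1,1,2,2
1,2,3,1,2,2
0,3,1,3,0,1
1,2,2,3,3,3
k=2  0,3,0,0,1,2
3,3,3,1,0,0
3,1,1,1,2,2
1,2,3,1,2,2
0,3,1,3,0,1
2,2,2,3,3,3
k=3  0,3,0,0,1,2
3,3,3,1,0,0
3,1,1,1,2,2
1,2,3,1,2,2
0,3,1,3,0,1
3,2,2,3,3,3
k=4  0,3,0,0,1,2
3,3,3,1,0,0
3,1,1,1,2,2
1,2,3,1,2,2
1,3,1,3,0,1
0,3,2,3,3,3
k=5  0,3,0,0,1,2
3,3,3,1,0,0
3,1,1,1,2,2
1,2,3,1,2,2
1,3,1,3,0,1
1,3,2,3,3,3
k=6  0,3,0,0,1,2
3,3,3,1,0,0
3,1,1,1,2,2
1,2,3,1,2,2
1,3,1,3,0,1
2,3,2,3,3,3
k=7  0,3,0,0,1,2
3,3,3,1,0,0
3,1,1,1,2,2
1,2,3,1,2,2
1,3,1,3,0,1
3,3,2,3,3,3
k=8  0,3,0,0,1,2
3,3,3,1,0,0
3,1,1,1,2,2
1,3,3,1,2,2
3,0,2,3,0,1
1,1,3,3,3,3
k=9  0,3,0,0,1,2
3,3,3,1,0,0
3,1,1,1,2,2
1,3,3,1,2,2
3,0,2,3,0,1
2,1,3,3,3,3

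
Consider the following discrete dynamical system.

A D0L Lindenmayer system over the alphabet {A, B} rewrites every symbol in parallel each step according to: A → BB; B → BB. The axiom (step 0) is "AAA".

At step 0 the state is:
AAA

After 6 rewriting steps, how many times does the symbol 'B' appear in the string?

gen 0: AAA
gen 1: BBBBBB
gen 2: BBBBBBBBBBBB
gen 3: BBBBBBBBBBBBBBBBBBBBBBBB
gen 4: BBBBBBBBBBBBBBBBBBBBBBBBBBBBBBBBBBBBBBBBBBBBBBBB
gen 5: BBBBBBBBBBBBBBBBBBBBBBBBBBBBBBBBBBBBBBBBBBBBBBBBBBBBBBBBBBBBBBBBBBBBBBBBBBBBBBBBBBBBBBBBBBBBBBBB
gen 6: BBBBBBBBBBBBBBBBBBBBBBBBBBBBBBBBBBBBBBBBBBBBBBBBBBBBBBBBBB…BBBBBBBBBBBBBBBBBBBBBBBBBBBBBBBBBBBBBBBBBBBBBBBBBBBBBBBBBB  (len 192)

192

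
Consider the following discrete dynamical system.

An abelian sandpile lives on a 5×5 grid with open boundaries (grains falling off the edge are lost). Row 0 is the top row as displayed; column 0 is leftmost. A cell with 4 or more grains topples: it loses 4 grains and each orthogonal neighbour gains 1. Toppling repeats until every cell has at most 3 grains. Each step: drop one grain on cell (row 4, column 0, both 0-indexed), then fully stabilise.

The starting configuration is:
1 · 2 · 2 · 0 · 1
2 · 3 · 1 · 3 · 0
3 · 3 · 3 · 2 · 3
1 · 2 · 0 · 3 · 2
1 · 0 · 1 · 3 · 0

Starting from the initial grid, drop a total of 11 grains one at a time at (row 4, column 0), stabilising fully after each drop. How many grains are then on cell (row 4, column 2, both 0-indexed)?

2

t=0: 1 · 2 · 2 · 0 · 1
2 · 3 · 1 · 3 · 0
3 · 3 · 3 · 2 · 3
1 · 2 · 0 · 3 · 2
1 · 0 · 1 · 3 · 0
t=1: 1 · 2 · 2 · 0 · 1
2 · 3 · 1 · 3 · 0
3 · 3 · 3 · 2 · 3
1 · 2 · 0 · 3 · 2
2 · 0 · 1 · 3 · 0
t=2: 1 · 2 · 2 · 0 · 1
2 · 3 · 1 · 3 · 0
3 · 3 · 3 · 2 · 3
1 · 2 · 0 · 3 · 2
3 · 0 · 1 · 3 · 0
t=3: 1 · 2 · 2 · 0 · 1
2 · 3 · 1 · 3 · 0
3 · 3 · 3 · 2 · 3
2 · 2 · 0 · 3 · 2
0 · 1 · 1 · 3 · 0
t=4: 1 · 2 · 2 · 0 · 1
2 · 3 · 1 · 3 · 0
3 · 3 · 3 · 2 · 3
2 · 2 · 0 · 3 · 2
1 · 1 · 1 · 3 · 0
t=5: 1 · 2 · 2 · 0 · 1
2 · 3 · 1 · 3 · 0
3 · 3 · 3 · 2 · 3
2 · 2 · 0 · 3 · 2
2 · 1 · 1 · 3 · 0
t=6: 1 · 2 · 2 · 0 · 1
2 · 3 · 1 · 3 · 0
3 · 3 · 3 · 2 · 3
2 · 2 · 0 · 3 · 2
3 · 1 · 1 · 3 · 0
t=7: 1 · 2 · 2 · 0 · 1
2 · 3 · 1 · 3 · 0
3 · 3 · 3 · 2 · 3
3 · 2 · 0 · 3 · 2
0 · 2 · 1 · 3 · 0
t=8: 1 · 2 · 2 · 0 · 1
2 · 3 · 1 · 3 · 0
3 · 3 · 3 · 2 · 3
3 · 2 · 0 · 3 · 2
1 · 2 · 1 · 3 · 0
t=9: 1 · 2 · 2 · 0 · 1
2 · 3 · 1 · 3 · 0
3 · 3 · 3 · 2 · 3
3 · 2 · 0 · 3 · 2
2 · 2 · 1 · 3 · 0
t=10: 1 · 2 · 2 · 0 · 1
2 · 3 · 1 · 3 · 0
3 · 3 · 3 · 2 · 3
3 · 2 · 0 · 3 · 2
3 · 2 · 1 · 3 · 0
t=11: 2 · 3 · 2 · 0 · 1
0 · 1 · 3 · 3 · 0
2 · 3 · 0 · 3 · 3
2 · 1 · 2 · 3 · 2
2 · 0 · 2 · 3 · 0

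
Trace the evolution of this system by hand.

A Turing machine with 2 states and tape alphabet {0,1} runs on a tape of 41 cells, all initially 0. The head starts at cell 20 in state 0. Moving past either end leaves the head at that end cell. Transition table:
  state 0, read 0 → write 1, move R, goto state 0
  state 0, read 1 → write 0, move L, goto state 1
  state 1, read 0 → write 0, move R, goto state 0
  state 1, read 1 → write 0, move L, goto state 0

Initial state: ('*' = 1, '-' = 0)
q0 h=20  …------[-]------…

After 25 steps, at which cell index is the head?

gen 0: q0 h=20  …------[-]------…
gen 1: q0 h=21  …-----*[-]------…
gen 2: q0 h=22  …----**[-]------…
gen 3: q0 h=23  …---***[-]------…
gen 4: q0 h=24  …--****[-]------…
gen 5: q0 h=25  …-*****[-]------…
gen 6: q0 h=26  …******[-]------…
gen 7: q0 h=27  …******[-]------…
gen 8: q0 h=28  …******[-]------…
gen 9: q0 h=29  …******[-]------…
gen 10: q0 h=30  …******[-]------…
gen 11: q0 h=31  …******[-]------…
gen 12: q0 h=32  …******[-]------…
gen 13: q0 h=33  …******[-]------…
gen 14: q0 h=34  …******[-]------|
gen 15: q0 h=35  …******[-]-----|
gen 16: q0 h=36  …******[-]----|
gen 17: q0 h=37  …******[-]---|
gen 18: q0 h=38  …******[-]--|
gen 19: q0 h=39  …******[-]-|
gen 20: q0 h=40  …******[-]|
gen 21: q0 h=40  …******[*]|
gen 22: q1 h=39  …******[*]-|
gen 23: q0 h=38  …******[*]--|
gen 24: q1 h=37  …******[*]---|
gen 25: q0 h=36  …******[*]----|

36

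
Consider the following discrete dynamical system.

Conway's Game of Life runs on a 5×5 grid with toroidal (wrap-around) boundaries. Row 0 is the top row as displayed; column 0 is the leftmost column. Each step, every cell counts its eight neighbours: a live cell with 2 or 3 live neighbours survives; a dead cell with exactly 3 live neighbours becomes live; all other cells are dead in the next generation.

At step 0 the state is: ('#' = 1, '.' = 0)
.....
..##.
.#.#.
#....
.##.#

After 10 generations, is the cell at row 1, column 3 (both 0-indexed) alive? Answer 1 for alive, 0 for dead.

0

0) .....
..##.
.#.#.
#....
.##.#
1) .#...
..##.
.#.##
#..##
##...
2) ##...
##.##
.#...
...#.
.##..
3) ...#.
....#
.#.#.
.#...
###..
4) #####
..###
#.#..
.....
###..
5) .....
.....
.##.#
#.#..
.....
6) .....
.....
####.
#.##.
.....
7) .....
.##..
#..#.
#..#.
.....
8) .....
.##..
#..#.
.....
.....
9) .....
.##..
.##..
.....
.....
10) .....
.##..
.##..
.....
.....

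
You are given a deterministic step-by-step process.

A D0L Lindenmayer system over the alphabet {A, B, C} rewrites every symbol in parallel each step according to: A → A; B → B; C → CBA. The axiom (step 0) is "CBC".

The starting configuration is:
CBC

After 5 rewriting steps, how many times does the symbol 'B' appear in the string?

k=0  CBC
k=1  CBABCBA
k=2  CBABABCBABA
k=3  CBABABABCBABABA
k=4  CBABABABABCBABABABA
k=5  CBABABABABABCBABABABABA

11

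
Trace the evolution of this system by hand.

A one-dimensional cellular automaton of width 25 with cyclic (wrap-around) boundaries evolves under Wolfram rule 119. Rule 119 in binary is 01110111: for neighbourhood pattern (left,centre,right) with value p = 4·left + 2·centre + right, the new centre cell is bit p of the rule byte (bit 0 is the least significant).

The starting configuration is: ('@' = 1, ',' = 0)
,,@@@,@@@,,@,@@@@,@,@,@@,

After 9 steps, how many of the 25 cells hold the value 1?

0) ,,@@@,@@@,,@,@@@@,@,@,@@,
1) @@,,@@,,@@@@@,,,@@@@@@,@@
2) ,@@@,@@@,,,,@@@@,,,,,@@,,
3) @,,@@,,@@@@@,,,@@@@@@,@@@
4) @@@,@@@,,,,@@@@,,,,,@@,,,
5) ,,@@,,@@@@@,,,@@@@@@,@@@@
6) @@,@@@,,,,@@@@,,,,,@@,,,@
7) ,@@,,@@@@@,,,@@@@@@,@@@@,
8) @,@@@,,,,@@@@,,,,,@@,,,@@
9) @@,,@@@@@,,,@@@@@@,@@@@,,

17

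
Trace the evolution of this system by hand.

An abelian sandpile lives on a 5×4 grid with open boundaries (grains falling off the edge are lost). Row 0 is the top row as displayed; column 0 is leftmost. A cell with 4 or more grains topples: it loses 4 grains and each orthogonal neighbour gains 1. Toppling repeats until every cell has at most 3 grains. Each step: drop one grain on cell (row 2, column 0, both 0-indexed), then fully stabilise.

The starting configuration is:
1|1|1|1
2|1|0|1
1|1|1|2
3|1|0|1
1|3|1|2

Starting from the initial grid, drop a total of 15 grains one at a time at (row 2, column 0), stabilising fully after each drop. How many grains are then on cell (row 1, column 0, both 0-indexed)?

t=0: 1|1|1|1
2|1|0|1
1|1|1|2
3|1|0|1
1|3|1|2
t=1: 1|1|1|1
2|1|0|1
2|1|1|2
3|1|0|1
1|3|1|2
t=2: 1|1|1|1
2|1|0|1
3|1|1|2
3|1|0|1
1|3|1|2
t=3: 1|1|1|1
3|1|0|1
1|2|1|2
0|2|0|1
2|3|1|2
t=4: 1|1|1|1
3|1|0|1
2|2|1|2
0|2|0|1
2|3|1|2
t=5: 1|1|1|1
3|1|0|1
3|2|1|2
0|2|0|1
2|3|1|2
t=6: 2|1|1|1
0|2|0|1
1|3|1|2
1|2|0|1
2|3|1|2
t=7: 2|1|1|1
0|2|0|1
2|3|1|2
1|2|0|1
2|3|1|2
t=8: 2|1|1|1
0|2|0|1
3|3|1|2
1|2|0|1
2|3|1|2
t=9: 2|1|1|1
1|3|0|1
1|0|2|2
2|3|0|1
2|3|1|2
t=10: 2|1|1|1
1|3|0|1
2|0|2|2
2|3|0|1
2|3|1|2
t=11: 2|1|1|1
1|3|0|1
3|0|2|2
2|3|0|1
2|3|1|2
t=12: 2|1|1|1
2|3|0|1
0|1|2|2
3|3|0|1
2|3|1|2
t=13: 2|1|1|1
2|3|0|1
1|1|2|2
3|3|0|1
2|3|1|2
t=14: 2|1|1|1
2|3|0|1
2|1|2|2
3|3|0|1
2|3|1|2
t=15: 2|1|1|1
2|3|0|1
3|1|2|2
3|3|0|1
2|3|1|2

2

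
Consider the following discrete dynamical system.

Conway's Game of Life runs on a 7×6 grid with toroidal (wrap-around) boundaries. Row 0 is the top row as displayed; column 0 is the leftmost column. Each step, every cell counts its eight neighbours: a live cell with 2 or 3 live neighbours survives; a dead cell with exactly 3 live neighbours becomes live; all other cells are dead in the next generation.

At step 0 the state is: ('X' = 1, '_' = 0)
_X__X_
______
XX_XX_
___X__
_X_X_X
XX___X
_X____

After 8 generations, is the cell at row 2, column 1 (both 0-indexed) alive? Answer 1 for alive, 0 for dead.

0) _X__X_
______
XX_XX_
___X__
_X_X_X
XX___X
_X____
1) ______
XXXXXX
__XXX_
_X_X_X
_X___X
_X__XX
_XX__X
2) ______
XX___X
______
_X_X_X
_X___X
_X__XX
_XX_XX
3) __X_X_
X_____
_XX_XX
__X_X_
_X___X
_X_X__
_XXXXX
4) X_X_X_
X_X_X_
XXX_XX
__X_X_
XX_XX_
_X_X_X
XX___X
5) __X_X_
__X_X_
X_X_X_
______
XX____
___X__
___X__
6) __X_X_
__X_X_
_X___X
X____X
______
__X___
__XXX_
7) _XX_XX
_XX_XX
_X__XX
X____X
______
__X___
_XX_X_
8) ______
______
_XXX__
X___XX
______
_XXX__
X___XX

1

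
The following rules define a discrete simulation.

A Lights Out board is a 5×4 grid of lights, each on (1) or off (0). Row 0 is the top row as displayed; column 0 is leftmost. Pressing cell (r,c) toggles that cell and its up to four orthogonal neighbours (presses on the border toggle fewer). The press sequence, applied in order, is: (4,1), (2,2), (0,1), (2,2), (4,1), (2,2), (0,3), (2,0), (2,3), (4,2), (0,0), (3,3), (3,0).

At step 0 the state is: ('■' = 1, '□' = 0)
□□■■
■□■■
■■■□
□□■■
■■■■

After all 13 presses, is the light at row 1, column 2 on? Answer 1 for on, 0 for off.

0

step 0: □□■■
■□■■
■■■□
□□■■
■■■■
step 1: □□■■
■□■■
■■■□
□■■■
□□□■
step 2: □□■■
■□□■
■□□■
□■□■
□□□■
step 3: ■■□■
■■□■
■□□■
□■□■
□□□■
step 4: ■■□■
■■■■
■■■□
□■■■
□□□■
step 5: ■■□■
■■■■
■■■□
□□■■
■■■■
step 6: ■■□■
■■□■
■□□■
□□□■
■■■■
step 7: ■■■□
■■□□
■□□■
□□□■
■■■■
step 8: ■■■□
□■□□
□■□■
■□□■
■■■■
step 9: ■■■□
□■□■
□■■□
■□□□
■■■■
step 10: ■■■□
□■□■
□■■□
■□■□
■□□□
step 11: □□■□
■■□■
□■■□
■□■□
■□□□
step 12: □□■□
■■□■
□■■■
■□□■
■□□■
step 13: □□■□
■■□■
■■■■
□■□■
□□□■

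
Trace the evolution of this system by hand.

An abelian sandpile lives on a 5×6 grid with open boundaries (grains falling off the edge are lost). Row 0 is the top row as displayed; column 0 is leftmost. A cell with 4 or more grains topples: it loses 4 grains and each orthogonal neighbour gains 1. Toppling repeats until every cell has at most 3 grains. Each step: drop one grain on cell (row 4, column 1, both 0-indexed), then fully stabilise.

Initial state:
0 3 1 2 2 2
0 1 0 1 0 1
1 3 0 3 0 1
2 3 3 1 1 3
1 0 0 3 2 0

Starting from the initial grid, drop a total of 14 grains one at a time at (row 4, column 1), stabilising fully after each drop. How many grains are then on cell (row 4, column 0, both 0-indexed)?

[0] 0 3 1 2 2 2
0 1 0 1 0 1
1 3 0 3 0 1
2 3 3 1 1 3
1 0 0 3 2 0
[1] 0 3 1 2 2 2
0 1 0 1 0 1
1 3 0 3 0 1
2 3 3 1 1 3
1 1 0 3 2 0
[2] 0 3 1 2 2 2
0 1 0 1 0 1
1 3 0 3 0 1
2 3 3 1 1 3
1 2 0 3 2 0
[3] 0 3 1 2 2 2
0 1 0 1 0 1
1 3 0 3 0 1
2 3 3 1 1 3
1 3 0 3 2 0
[4] 0 3 1 2 2 2
0 2 0 1 0 1
2 0 2 3 0 1
3 2 0 2 1 3
2 1 2 3 2 0
[5] 0 3 1 2 2 2
0 2 0 1 0 1
2 0 2 3 0 1
3 2 0 2 1 3
2 2 2 3 2 0
[6] 0 3 1 2 2 2
0 2 0 1 0 1
2 0 2 3 0 1
3 2 0 2 1 3
2 3 2 3 2 0
[7] 0 3 1 2 2 2
0 2 0 1 0 1
2 0 2 3 0 1
3 3 0 2 1 3
3 0 3 3 2 0
[8] 0 3 1 2 2 2
0 2 0 1 0 1
2 0 2 3 0 1
3 3 0 2 1 3
3 1 3 3 2 0
[9] 0 3 1 2 2 2
0 2 0 1 0 1
2 0 2 3 0 1
3 3 0 2 1 3
3 2 3 3 2 0
[10] 0 3 1 2 2 2
0 2 0 1 0 1
2 0 2 3 0 1
3 3 0 2 1 3
3 3 3 3 2 0
[11] 0 3 1 2 2 2
0 2 0 1 0 1
3 1 2 3 0 1
1 1 2 3 1 3
1 3 1 0 3 0
[12] 0 3 1 2 2 2
0 2 0 1 0 1
3 1 2 3 0 1
1 2 2 3 1 3
2 0 2 0 3 0
[13] 0 3 1 2 2 2
0 2 0 1 0 1
3 1 2 3 0 1
1 2 2 3 1 3
2 1 2 0 3 0
[14] 0 3 1 2 2 2
0 2 0 1 0 1
3 1 2 3 0 1
1 2 2 3 1 3
2 2 2 0 3 0

2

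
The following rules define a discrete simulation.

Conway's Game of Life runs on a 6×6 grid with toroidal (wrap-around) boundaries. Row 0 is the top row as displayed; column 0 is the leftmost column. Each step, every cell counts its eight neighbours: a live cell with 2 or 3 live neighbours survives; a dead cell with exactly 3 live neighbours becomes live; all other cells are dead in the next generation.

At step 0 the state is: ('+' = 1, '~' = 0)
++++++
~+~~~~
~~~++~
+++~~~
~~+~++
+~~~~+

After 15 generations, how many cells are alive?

4

gen 0: ++++++
~+~~~~
~~~++~
+++~~~
~~+~++
+~~~~+
gen 1: ~~+++~
~+~~~~
+~~+~~
+++~~~
~~+++~
~~~~~~
gen 2: ~~++~~
~+~~+~
+~~~~~
+~~~++
~~++~~
~~~~~~
gen 3: ~~++~~
~+++~~
++~~+~
++~+++
~~~+++
~~~~~~
gen 4: ~+~+~~
+~~~+~
~~~~~~
~+~~~~
~~++~~
~~+~~~
gen 5: ~+++~~
~~~~~~
~~~~~~
~~+~~~
~+++~~
~+~~~~
gen 6: ~++~~~
~~+~~~
~~~~~~
~+++~~
~+~+~~
+~~~~~
gen 7: ~++~~~
~++~~~
~+~+~~
~+~+~~
++~+~~
+~~~~~
gen 8: +~+~~~
+~~+~~
++~+~~
~+~++~
++~~~~
+~~~~~
gen 9: +~~~~+
+~~+~+
++~+~+
~~~+++
+++~~+
+~~~~+
gen 10: ~+~~~~
~~+~~~
~+~+~~
~~~+~~
~+++~~
~~~~+~
gen 11: ~~~~~~
~++~~~
~~~+~~
~+~++~
~~+++~
~+~+~~
gen 12: ~+~~~~
~~+~~~
~+~++~
~~~~~~
~+~~~~
~~~++~
gen 13: ~~++~~
~+++~~
~~++~~
~~+~~~
~~~~~~
~~+~~~
gen 14: ~~~~~~
~+~~+~
~~~~~~
~~++~~
~~~~~~
~~++~~
gen 15: ~~++~~
~~~~~~
~~++~~
~~~~~~
~~~~~~
~~~~~~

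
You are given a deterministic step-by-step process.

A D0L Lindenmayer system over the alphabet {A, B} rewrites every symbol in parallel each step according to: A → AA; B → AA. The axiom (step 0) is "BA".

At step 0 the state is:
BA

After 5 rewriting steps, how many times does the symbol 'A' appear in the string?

step 0: BA
step 1: AAAA
step 2: AAAAAAAA
step 3: AAAAAAAAAAAAAAAA
step 4: AAAAAAAAAAAAAAAAAAAAAAAAAAAAAAAA
step 5: AAAAAAAAAAAAAAAAAAAAAAAAAAAAAAAAAAAAAAAAAAAAAAAAAAAAAAAAAAAAAAAA

64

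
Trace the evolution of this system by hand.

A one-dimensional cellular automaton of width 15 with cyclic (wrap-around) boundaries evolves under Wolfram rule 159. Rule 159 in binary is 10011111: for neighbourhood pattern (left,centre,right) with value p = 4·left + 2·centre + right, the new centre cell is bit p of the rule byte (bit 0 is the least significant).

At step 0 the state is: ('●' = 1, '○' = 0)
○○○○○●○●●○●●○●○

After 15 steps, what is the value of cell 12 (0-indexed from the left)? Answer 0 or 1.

1

[0] ○○○○○●○●●○●●○●○
[1] ●●●●●●○●○○●○○●●
[2] ●●●●●○○●●●●●●●●
[3] ●●●●○●●●●●●●●●●
[4] ●●●○○●●●●●●●●●●
[5] ●●○●●●●●●●●●●●●
[6] ●○○●●●●●●●●●●●●
[7] ○●●●●●●●●●●●●●●
[8] ○●●●●●●●●●●●●●○
[9] ●●●●●●●●●●●●●○●
[10] ●●●●●●●●●●●●○○●
[11] ●●●●●●●●●●●○●●●
[12] ●●●●●●●●●●○○●●●
[13] ●●●●●●●●●○●●●●●
[14] ●●●●●●●●○○●●●●●
[15] ●●●●●●●○●●●●●●●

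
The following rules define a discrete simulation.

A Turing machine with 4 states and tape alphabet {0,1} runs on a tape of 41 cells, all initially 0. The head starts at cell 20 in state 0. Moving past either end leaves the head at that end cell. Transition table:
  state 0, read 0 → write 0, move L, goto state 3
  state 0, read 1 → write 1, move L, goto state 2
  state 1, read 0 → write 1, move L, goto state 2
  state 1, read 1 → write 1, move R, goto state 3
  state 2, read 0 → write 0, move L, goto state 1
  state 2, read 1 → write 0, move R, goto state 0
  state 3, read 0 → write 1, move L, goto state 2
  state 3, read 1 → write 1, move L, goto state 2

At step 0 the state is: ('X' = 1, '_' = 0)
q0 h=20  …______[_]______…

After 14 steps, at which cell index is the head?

6

[0] q0 h=20  …______[_]______…
[1] q3 h=19  …______[_]______…
[2] q2 h=18  …______[_]X_____…
[3] q1 h=17  …______[_]_X____…
[4] q2 h=16  …______[_]X_X___…
[5] q1 h=15  …______[_]_X_X__…
[6] q2 h=14  …______[_]X_X_X_…
[7] q1 h=13  …______[_]_X_X_X…
[8] q2 h=12  …______[_]X_X_X_…
[9] q1 h=11  …______[_]_X_X_X…
[10] q2 h=10  …______[_]X_X_X_…
[11] q1 h= 9  …______[_]_X_X_X…
[12] q2 h= 8  …______[_]X_X_X_…
[13] q1 h= 7  …______[_]_X_X_X…
[14] q2 h= 6  |______[_]X_X_X_…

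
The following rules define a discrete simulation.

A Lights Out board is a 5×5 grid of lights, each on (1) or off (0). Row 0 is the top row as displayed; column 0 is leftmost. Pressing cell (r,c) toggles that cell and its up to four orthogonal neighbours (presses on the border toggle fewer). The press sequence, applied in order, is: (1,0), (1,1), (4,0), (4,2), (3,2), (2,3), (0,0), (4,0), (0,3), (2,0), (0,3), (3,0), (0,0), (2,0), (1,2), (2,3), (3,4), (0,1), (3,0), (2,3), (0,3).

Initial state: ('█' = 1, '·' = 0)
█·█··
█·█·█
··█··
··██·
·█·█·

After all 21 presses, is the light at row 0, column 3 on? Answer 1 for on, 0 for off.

1

t=0: █·█··
█·█·█
··█··
··██·
·█·█·
t=1: ··█··
·██·█
█·█··
··██·
·█·█·
t=2: ·██··
█···█
███··
··██·
·█·█·
t=3: ·██··
█···█
███··
█·██·
█··█·
t=4: ·██··
█···█
███··
█··█·
███··
t=5: ·██··
█···█
██···
███··
██···
t=6: ·██··
█··██
█████
████·
██···
t=7: █·█··
···██
█████
████·
██···
t=8: █·█··
···██
█████
·███·
·····
t=9: █··██
····█
█████
·███·
·····
t=10: █··██
█···█
··███
████·
·····
t=11: █·█··
█··██
··███
████·
·····
t=12: █·█··
█··██
█·███
··██·
█····
t=13: ·██··
···██
█·███
··██·
█····
t=14: ·██··
█··██
·████
█·██·
█····
t=15: ·█···
███·█
·█·██
█·██·
█····
t=16: ·█···
█████
·██··
█·█··
█····
t=17: ·█···
█████
·██·█
█·███
█···█
t=18: █·█··
█·███
·██·█
█·███
█···█
t=19: █·█··
█·███
███·█
·████
····█
t=20: █·█··
█·█·█
██·█·
·██·█
····█
t=21: █··██
█·███
██·█·
·██·█
····█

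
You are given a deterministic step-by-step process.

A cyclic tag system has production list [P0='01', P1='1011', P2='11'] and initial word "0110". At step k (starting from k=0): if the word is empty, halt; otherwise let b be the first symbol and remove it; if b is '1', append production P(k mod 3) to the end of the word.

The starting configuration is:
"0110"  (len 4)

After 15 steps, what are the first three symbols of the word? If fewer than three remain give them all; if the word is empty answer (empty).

step 0: "0110"  (len 4)
step 1: "110"  (len 3)
step 2: "101011"  (len 6)
step 3: "0101111"  (len 7)
step 4: "101111"  (len 6)
step 5: "011111011"  (len 9)
step 6: "11111011"  (len 8)
step 7: "111101101"  (len 9)
step 8: "111011011011"  (len 12)
step 9: "1101101101111"  (len 13)
step 10: "10110110111101"  (len 14)
step 11: "01101101111011011"  (len 17)
step 12: "1101101111011011"  (len 16)
step 13: "10110111101101101"  (len 17)
step 14: "01101111011011011011"  (len 20)
step 15: "1101111011011011011"  (len 19)

110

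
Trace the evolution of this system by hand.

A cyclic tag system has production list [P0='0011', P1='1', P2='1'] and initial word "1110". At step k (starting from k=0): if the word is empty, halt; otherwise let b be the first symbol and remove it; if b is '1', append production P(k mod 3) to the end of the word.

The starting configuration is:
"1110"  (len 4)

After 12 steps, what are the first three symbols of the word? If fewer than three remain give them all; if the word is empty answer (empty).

111

gen 0: "1110"  (len 4)
gen 1: "1100011"  (len 7)
gen 2: "1000111"  (len 7)
gen 3: "0001111"  (len 7)
gen 4: "001111"  (len 6)
gen 5: "01111"  (len 5)
gen 6: "1111"  (len 4)
gen 7: "1110011"  (len 7)
gen 8: "1100111"  (len 7)
gen 9: "1001111"  (len 7)
gen 10: "0011110011"  (len 10)
gen 11: "011110011"  (len 9)
gen 12: "11110011"  (len 8)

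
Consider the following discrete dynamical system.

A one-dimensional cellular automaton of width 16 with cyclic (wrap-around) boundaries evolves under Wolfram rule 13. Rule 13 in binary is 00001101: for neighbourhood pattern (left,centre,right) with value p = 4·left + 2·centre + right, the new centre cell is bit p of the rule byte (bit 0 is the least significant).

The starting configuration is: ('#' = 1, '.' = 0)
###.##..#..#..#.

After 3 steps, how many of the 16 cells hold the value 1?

7

0) ###.##..#..#..#.
1) #...#...#..#..#.
2) #.#.#.#.#..#..#.
3) #.#.#.#.#..#..#.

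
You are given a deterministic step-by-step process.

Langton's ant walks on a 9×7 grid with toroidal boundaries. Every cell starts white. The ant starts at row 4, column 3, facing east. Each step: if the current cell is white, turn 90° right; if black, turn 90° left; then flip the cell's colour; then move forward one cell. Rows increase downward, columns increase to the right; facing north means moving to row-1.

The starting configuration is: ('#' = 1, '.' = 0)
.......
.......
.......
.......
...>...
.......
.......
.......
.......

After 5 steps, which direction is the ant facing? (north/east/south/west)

north

k=0  .......
.......
.......
.......
...>...
.......
.......
.......
.......
k=1  .......
.......
.......
.......
...#...
...v...
.......
.......
.......
k=2  .......
.......
.......
.......
...#...
..<#...
.......
.......
.......
k=3  .......
.......
.......
.......
..^#...
..##...
.......
.......
.......
k=4  .......
.......
.......
.......
..#>...
..##...
.......
.......
.......
k=5  .......
.......
.......
...^...
..#....
..##...
.......
.......
.......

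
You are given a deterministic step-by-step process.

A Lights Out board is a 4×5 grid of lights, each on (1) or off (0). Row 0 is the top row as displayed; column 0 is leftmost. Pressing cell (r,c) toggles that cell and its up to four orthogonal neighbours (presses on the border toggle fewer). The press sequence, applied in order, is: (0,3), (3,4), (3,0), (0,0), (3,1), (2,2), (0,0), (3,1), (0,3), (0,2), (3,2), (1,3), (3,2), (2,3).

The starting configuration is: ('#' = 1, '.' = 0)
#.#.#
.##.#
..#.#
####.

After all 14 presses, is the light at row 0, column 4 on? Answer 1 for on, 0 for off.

0) #.#.#
.##.#
..#.#
####.
1) #..#.
.####
..#.#
####.
2) #..#.
.####
..#..
###.#
3) #..#.
.####
#.#..
..#.#
4) .#.#.
#####
#.#..
..#.#
5) .#.#.
#####
###..
##..#
6) .#.#.
##.##
#..#.
###.#
7) #..#.
.#.##
#..#.
###.#
8) #..#.
.#.##
##.#.
....#
9) #.#.#
.#..#
##.#.
....#
10) ##.##
.##.#
##.#.
....#
11) ##.##
.##.#
####.
.####
12) ##..#
.#.#.
###..
.####
13) ##..#
.#.#.
##...
....#
14) ##..#
.#...
#####
...##

1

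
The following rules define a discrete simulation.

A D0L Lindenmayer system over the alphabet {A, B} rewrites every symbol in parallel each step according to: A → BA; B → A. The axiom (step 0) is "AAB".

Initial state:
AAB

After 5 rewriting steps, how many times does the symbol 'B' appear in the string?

13

[0] AAB
[1] BABAA
[2] ABAABABA
[3] BAABABAABAABA
[4] ABABAABAABABAABABAABA
[5] BAABAABABAABABAABAABABAABAABABAABA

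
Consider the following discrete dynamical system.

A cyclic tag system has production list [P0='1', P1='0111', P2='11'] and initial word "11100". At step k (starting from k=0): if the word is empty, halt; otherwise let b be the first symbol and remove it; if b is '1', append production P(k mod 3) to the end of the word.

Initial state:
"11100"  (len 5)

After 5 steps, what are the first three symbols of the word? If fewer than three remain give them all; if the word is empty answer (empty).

gen 0: "11100"  (len 5)
gen 1: "11001"  (len 5)
gen 2: "10010111"  (len 8)
gen 3: "001011111"  (len 9)
gen 4: "01011111"  (len 8)
gen 5: "1011111"  (len 7)

101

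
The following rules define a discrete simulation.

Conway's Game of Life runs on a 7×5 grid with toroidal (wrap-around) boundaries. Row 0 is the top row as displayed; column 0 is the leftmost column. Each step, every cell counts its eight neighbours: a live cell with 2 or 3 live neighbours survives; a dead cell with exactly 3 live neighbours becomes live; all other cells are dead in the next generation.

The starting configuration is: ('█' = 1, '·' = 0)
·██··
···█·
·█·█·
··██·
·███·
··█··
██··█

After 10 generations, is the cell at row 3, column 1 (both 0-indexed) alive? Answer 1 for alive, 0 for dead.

0

t=0: ·██··
···█·
·█·█·
··██·
·███·
··█··
██··█
t=1: ·████
·█·█·
···██
····█
·█···
····█
█··█·
t=2: ·█···
·█···
█·███
█··██
█····
█···█
██···
t=3: ·██··
·█·██
··█··
··█··
·█·█·
····█
·█··█
t=4: ·█··█
██·█·
·██··
·███·
··██·
··███
·███·
t=5: ····█
···██
····█
·····
·····
····█
·█···
t=6: █··██
█··██
···██
·····
·····
·····
█····
t=7: ·█·█·
··█··
█··█·
·····
·····
·····
█····
t=8: ·██··
·████
·····
·····
·····
·····
·····
t=9: ██···
██·█·
··██·
·····
·····
·····
·····
t=10: ███·█
█··█·
·████
·····
·····
·····
·····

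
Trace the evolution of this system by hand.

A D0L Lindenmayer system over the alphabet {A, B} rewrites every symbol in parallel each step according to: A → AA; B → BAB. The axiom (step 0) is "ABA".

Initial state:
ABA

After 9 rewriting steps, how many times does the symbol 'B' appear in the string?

512

step 0: ABA
step 1: AABABAA
step 2: AAAABABAABABAAAA
step 3: AAAAAAAABABAABABAAAABABAABABAAAAAAAA
step 4: AAAAAAAAAAAAAAAABABAABABAAAABABAABABAAAAAAAABABAABABAAAABABAABABAAAAAAAAAAAAAAAA
step 5: AAAAAAAAAAAAAAAAAAAAAAAAAAAAAAAABABAABABAAAABABAABABAAAAAA…AAAAAABABAABABAAAABABAABABAAAAAAAAAAAAAAAAAAAAAAAAAAAAAAAA  (len 176)
step 6: AAAAAAAAAAAAAAAAAAAAAAAAAAAAAAAAAAAAAAAAAAAAAAAAAAAAAAAAAA…AAAAAAAAAAAAAAAAAAAAAAAAAAAAAAAAAAAAAAAAAAAAAAAAAAAAAAAAAA  (len 384)
step 7: AAAAAAAAAAAAAAAAAAAAAAAAAAAAAAAAAAAAAAAAAAAAAAAAAAAAAAAAAA…AAAAAAAAAAAAAAAAAAAAAAAAAAAAAAAAAAAAAAAAAAAAAAAAAAAAAAAAAA  (len 832)
step 8: AAAAAAAAAAAAAAAAAAAAAAAAAAAAAAAAAAAAAAAAAAAAAAAAAAAAAAAAAA…AAAAAAAAAAAAAAAAAAAAAAAAAAAAAAAAAAAAAAAAAAAAAAAAAAAAAAAAAA  (len 1792)
step 9: AAAAAAAAAAAAAAAAAAAAAAAAAAAAAAAAAAAAAAAAAAAAAAAAAAAAAAAAAA…AAAAAAAAAAAAAAAAAAAAAAAAAAAAAAAAAAAAAAAAAAAAAAAAAAAAAAAAAA  (len 3840)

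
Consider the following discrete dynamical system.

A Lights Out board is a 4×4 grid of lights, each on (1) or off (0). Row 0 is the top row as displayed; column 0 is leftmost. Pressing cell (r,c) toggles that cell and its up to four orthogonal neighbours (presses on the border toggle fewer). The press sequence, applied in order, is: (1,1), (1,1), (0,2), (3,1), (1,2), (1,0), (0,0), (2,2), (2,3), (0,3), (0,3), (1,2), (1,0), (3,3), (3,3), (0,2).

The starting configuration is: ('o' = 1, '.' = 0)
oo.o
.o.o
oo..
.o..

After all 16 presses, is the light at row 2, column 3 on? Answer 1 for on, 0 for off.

0

k=0  oo.o
.o.o
oo..
.o..
k=1  o..o
o.oo
o...
.o..
k=2  oo.o
.o.o
oo..
.o..
k=3  o.o.
.ooo
oo..
.o..
k=4  o.o.
.ooo
o...
o.o.
k=5  o...
....
o.o.
o.o.
k=6  ....
oo..
..o.
o.o.
k=7  oo..
.o..
..o.
o.o.
k=8  oo..
.oo.
.o.o
o...
k=9  oo..
.ooo
.oo.
o..o
k=10  oooo
.oo.
.oo.
o..o
k=11  oo..
.ooo
.oo.
o..o
k=12  ooo.
....
.o..
o..o
k=13  .oo.
oo..
oo..
o..o
k=14  .oo.
oo..
oo.o
o.o.
k=15  .oo.
oo..
oo..
o..o
k=16  ...o
ooo.
oo..
o..o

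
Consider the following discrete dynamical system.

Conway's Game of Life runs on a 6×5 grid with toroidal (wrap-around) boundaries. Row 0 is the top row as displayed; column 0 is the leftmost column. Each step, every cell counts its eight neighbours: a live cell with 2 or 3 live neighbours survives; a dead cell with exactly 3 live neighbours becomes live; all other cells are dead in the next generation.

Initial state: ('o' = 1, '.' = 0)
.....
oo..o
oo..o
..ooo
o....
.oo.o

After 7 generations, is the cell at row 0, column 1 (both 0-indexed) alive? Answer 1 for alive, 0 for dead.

[0] .....
oo..o
oo..o
..ooo
o....
.oo.o
[1] ..ooo
.o..o
.....
..oo.
o....
oo...
[2] ..ooo
o.o.o
..oo.
.....
o.o.o
oooo.
[3] .....
o....
.oooo
.oo.o
o.o.o
.....
[4] .....
ooooo
....o
.....
o.o.o
.....
[5] ooooo
ooooo
.oo.o
o..oo
.....
.....
[6] .....
.....
.....
ooooo
....o
ooooo
[7] ooooo
.....
ooooo
ooooo
.....
ooooo

1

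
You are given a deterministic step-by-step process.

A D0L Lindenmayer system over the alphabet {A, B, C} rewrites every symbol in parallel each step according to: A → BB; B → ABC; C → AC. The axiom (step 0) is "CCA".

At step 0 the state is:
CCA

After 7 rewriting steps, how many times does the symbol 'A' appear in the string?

k=0  CCA
k=1  ACACBB
k=2  BBACBBACABCABC
k=3  ABCABCBBACABCABCBBACBBABCACBBABCAC
k=4  BBABCACBBABCACABCABCBBACBBABCACBBABCACABCABCBBACABCABCBBABCACBBACABCABCBBABCACBBAC
k=5  ABCABCBBABCACBBACABCABCBBABCACBBACBBABCACBBABCACABCABCBBAC…CACBBACABCABCBBACBBABCACBBABCACABCABCBBABCACBBACABCABCBBAC  (len 198)
k=6  BBABCACBBABCACABCABCBBABCACBBACABCABCBBACBBABCACBBABCACABC…BBABCACABCABCBBABCACBBACABCABCBBACBBABCACBBABCACABCABCBBAC  (len 478)
k=7  ABCABCBBABCACBBACABCABCBBABCACBBACBBABCACBBABCACABCABCBBAB…ABCABCBBABCACBBACABCABCBBABCACBBACBBABCACBBABCACABCABCBBAC  (len 1154)

338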